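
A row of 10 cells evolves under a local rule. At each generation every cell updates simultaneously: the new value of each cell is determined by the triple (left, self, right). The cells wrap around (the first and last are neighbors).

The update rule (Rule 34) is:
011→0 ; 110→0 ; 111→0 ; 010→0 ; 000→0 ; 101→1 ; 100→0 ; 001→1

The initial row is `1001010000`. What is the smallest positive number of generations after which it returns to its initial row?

10

0010100001
0101000010
1010000100
0100001001
1000010010
0000100101
0001001010
0010010100
0100101000
1001010000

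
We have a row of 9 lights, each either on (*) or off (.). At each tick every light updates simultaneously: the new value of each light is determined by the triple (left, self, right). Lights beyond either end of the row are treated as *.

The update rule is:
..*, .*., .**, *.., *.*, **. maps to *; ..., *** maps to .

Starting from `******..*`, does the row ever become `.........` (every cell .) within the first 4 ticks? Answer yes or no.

no

.....****
*...**...
**.****.*
.***..***
tick 4 is .***..***, still not uniform .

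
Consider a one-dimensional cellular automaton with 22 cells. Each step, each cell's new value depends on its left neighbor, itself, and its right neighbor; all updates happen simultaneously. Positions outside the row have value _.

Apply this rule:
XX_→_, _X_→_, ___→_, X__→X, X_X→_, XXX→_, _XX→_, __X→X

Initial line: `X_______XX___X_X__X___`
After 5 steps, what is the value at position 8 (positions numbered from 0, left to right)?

X

step 1: _X_____X__X_X___XX_X__
step 2: X_X___X_XX___X_X____X_
step 3: ___X_X____X_X___X__X_X
step 4: __X___X__X___X_X_XX___
step 5: _X_X_X_XX_X_X______X__
position 8 holds X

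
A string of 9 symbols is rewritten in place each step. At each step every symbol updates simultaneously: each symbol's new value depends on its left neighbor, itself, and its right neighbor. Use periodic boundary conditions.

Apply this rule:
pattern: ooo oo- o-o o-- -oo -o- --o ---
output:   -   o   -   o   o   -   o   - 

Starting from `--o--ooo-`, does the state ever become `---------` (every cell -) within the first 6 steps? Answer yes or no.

step 1: -o-ooo-oo
step 2: ---o-o-oo
step 3: o-o----oo
step 4: o--o--oo-
step 5: -oo-oooo-
step 6: ooo-o--oo
step 6 is ooo-o--oo, still not uniform -

no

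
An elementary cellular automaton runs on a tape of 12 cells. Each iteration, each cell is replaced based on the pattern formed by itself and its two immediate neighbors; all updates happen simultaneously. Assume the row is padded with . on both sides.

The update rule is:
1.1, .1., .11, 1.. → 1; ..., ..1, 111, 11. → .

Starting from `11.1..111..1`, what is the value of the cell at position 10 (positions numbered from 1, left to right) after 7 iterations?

.

1.111.1..1.1
111..111.111
1..1.1..11..
11.1111.1.1.
1.11...11111
111.1..1....
1..111.11...
position 10 holds .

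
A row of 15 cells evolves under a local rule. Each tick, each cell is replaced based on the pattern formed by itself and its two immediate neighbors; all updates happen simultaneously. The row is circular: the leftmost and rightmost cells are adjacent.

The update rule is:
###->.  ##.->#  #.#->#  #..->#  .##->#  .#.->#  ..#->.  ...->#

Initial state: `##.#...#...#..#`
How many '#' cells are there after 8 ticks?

.#####.###.##.#
##...###.######
.###.#.###.....
.#.#####.######
####...###....#
...###.#.####.#
##.#.#####..###
.#####...##.#..
count of #: 8

8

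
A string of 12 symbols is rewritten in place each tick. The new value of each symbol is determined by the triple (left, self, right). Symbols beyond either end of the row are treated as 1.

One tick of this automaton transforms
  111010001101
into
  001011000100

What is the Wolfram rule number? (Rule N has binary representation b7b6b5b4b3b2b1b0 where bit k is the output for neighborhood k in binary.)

position 0: 111 → 0  (bit 7 = 0)
position 2: 110 → 1  (bit 6 = 1)
position 3: 101 → 0  (bit 5 = 0)
position 5: 100 → 1  (bit 4 = 1)
position 8: 011 → 0  (bit 3 = 0)
position 4: 010 → 1  (bit 2 = 1)
position 7: 001 → 0  (bit 1 = 0)
position 6: 000 → 0  (bit 0 = 0)
bits b7..b0 = 01010100 = 84

84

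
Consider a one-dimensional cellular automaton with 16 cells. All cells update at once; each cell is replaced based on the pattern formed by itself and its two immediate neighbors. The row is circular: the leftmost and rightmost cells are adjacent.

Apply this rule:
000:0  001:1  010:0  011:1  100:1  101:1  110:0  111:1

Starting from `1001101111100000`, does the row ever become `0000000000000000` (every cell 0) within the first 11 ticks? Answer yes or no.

0111011111010001
1110111110101010
1101111101010101
1011111010101011
0111110101010111
1111101010101110
1111010101011101
1110101010111011
1101010101110111
1010101011101111
0101010111011111
tick 11 is 0101010111011111, still not uniform 0

no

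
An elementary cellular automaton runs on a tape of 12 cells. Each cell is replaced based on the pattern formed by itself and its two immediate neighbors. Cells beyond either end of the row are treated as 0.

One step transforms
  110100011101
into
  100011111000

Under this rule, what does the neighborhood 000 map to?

At position 5 the neighborhood is 000; the next row has 1 there.

1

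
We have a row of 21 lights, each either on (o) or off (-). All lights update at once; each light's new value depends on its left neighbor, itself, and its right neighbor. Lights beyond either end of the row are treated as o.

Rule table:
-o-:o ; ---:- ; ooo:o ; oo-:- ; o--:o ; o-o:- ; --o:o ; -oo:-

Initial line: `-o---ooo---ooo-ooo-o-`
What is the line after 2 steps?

----o-o-o-o-oo-ooooo-

-oo-o-o-o-o-o---o--o-
----o-o-o-o-oo-ooooo-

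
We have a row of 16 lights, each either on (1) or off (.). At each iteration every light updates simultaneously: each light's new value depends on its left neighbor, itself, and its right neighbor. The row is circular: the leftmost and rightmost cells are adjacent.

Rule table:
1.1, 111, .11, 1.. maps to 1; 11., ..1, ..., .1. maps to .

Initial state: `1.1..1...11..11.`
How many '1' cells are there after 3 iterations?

.1.1..1..1.1.1.1
1.1.1..1..1.1.1.
.1.1.1..1..1.1.1
count of 1: 7

7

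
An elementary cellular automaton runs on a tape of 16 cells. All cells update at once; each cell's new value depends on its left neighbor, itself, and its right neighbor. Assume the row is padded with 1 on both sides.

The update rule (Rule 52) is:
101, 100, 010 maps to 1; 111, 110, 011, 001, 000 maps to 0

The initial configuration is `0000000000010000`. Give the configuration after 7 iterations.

1110011000000000

1000000000011000
0100000000000100
1110000000000110
0001000000000001
1001100000000000
0100010000000000
1110011000000000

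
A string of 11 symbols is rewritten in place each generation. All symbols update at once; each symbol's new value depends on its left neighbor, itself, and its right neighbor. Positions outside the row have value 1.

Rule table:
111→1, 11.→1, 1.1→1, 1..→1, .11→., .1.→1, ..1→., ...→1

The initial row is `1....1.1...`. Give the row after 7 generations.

1111.11111.
11111.11111
111111.1111
1111111.111
11111111.11
111111111.1
1111111111.

1111111111.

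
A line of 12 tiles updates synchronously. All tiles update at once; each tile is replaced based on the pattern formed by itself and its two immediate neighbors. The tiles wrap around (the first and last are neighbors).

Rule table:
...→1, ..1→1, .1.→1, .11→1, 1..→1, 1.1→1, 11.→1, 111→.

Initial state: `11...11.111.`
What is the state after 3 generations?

111111111.11
........111.
111111111.11

111111111.11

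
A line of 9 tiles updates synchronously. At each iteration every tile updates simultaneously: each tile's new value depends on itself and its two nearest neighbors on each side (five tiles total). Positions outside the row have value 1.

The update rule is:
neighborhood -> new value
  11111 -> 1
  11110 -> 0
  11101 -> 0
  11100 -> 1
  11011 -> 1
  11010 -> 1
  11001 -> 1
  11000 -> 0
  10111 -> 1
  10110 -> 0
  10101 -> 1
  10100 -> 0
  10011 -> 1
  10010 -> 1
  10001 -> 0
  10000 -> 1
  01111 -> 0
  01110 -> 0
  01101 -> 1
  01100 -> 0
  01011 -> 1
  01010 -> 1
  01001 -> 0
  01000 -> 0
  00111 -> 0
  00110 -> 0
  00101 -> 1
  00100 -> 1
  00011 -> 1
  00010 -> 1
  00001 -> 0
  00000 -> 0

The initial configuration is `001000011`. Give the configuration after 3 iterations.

111010100
100111001
111001110

111001110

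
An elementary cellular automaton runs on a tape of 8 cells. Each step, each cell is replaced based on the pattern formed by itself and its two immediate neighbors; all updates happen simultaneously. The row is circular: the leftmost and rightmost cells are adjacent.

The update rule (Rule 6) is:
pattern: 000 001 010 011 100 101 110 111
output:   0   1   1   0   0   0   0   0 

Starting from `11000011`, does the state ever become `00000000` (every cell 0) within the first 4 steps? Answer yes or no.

00000100
00001100
00010000
00110000
step 4 is 00110000, still not uniform 0

no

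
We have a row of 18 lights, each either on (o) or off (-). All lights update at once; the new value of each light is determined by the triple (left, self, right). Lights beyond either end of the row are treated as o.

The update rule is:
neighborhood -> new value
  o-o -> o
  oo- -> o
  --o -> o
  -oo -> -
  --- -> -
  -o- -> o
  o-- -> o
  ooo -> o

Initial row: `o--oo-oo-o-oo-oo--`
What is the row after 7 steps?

ooo-oo-oooo-oo-ooo
oooo-oo-oooo-oo-oo
ooooo-oo-oooo-oo-o
oooooo-oo-oooo-oo-
ooooooo-oo-oooo-oo
oooooooo-oo-oooo-o
ooooooooo-oo-oooo-

ooooooooo-oo-oooo-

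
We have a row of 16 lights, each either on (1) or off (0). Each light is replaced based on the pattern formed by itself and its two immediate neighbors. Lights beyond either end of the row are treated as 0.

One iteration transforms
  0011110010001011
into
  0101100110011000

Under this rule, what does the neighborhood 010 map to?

At position 8 the neighborhood is 010; the next row has 1 there.

1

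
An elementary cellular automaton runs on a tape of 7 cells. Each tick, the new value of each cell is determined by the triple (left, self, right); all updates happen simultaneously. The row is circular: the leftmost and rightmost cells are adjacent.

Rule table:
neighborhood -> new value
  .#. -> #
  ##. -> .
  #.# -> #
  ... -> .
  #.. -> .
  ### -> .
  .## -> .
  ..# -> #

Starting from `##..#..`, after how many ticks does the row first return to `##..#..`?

14

...##.#
..#..##
.##.#..
#..##..
#.#...#
.##..#.
#...##.
#..#..#
..##.#.
.#..##.
##.#...
..##..#
.#...##
##..#..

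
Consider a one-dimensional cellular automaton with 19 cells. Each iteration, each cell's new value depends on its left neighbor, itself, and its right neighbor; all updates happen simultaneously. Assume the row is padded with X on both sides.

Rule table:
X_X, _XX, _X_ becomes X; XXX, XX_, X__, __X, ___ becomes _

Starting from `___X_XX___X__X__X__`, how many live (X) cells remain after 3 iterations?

4

___XXX____X__X__X__
___X______X__X__X__
___X______X__X__X__
count of X: 4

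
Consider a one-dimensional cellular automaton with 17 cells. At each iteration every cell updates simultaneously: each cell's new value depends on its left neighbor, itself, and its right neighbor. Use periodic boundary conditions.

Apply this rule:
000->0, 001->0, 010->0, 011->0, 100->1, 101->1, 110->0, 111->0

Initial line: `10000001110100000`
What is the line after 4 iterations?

00001000000001010

01000000001010000
00100000000101000
00010000000010100
00001000000001010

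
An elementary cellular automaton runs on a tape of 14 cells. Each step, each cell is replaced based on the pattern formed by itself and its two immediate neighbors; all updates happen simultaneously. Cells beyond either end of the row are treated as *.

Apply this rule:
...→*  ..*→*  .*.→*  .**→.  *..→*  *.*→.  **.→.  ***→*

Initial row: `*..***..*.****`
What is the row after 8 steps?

***.*********.

.**.*.***..***
....*..*.**.**
********.....*
*******.*****.
******...***..
*****.***.*.**
****...*..*..*
***.*********.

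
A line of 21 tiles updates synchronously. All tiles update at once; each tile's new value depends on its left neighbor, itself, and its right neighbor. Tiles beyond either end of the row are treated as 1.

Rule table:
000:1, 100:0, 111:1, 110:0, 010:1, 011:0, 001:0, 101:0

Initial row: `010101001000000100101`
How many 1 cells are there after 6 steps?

6

010101001011110100100
010101001001100100100
010101001000000100100
010101001011110100100  (repeats step 1; period 3)
step 6: 010101001000000100100
count of 1: 6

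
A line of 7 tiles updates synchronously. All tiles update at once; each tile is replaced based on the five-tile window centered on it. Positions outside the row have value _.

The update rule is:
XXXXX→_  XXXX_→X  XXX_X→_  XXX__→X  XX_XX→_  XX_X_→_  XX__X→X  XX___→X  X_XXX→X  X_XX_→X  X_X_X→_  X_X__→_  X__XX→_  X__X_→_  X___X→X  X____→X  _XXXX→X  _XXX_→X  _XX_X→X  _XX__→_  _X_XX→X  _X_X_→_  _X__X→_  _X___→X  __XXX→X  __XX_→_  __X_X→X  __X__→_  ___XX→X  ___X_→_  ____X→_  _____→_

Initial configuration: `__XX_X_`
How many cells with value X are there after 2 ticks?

_X_X__X
_X_____
count of X: 1

1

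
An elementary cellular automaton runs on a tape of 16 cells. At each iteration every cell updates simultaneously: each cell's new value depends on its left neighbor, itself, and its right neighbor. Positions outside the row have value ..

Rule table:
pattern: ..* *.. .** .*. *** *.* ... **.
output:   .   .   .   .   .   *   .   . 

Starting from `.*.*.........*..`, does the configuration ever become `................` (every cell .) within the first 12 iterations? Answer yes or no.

yes

..*.............
................
all cells are . at iteration 2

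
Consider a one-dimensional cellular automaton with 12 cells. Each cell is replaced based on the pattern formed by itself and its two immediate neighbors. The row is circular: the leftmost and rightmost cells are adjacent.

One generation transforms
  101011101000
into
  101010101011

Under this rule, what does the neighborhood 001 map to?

1

At position 11 the neighborhood is 001; the next row has 1 there.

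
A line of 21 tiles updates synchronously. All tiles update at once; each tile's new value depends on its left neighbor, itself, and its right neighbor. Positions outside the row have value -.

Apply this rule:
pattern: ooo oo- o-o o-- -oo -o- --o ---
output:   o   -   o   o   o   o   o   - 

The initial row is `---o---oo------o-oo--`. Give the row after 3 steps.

--ooo-oo-o----oooo-o-
-ooo-oo-ooo--oooo-ooo
ooo-oo-ooo-ooooo-ooo-

ooo-oo-ooo-ooooo-ooo-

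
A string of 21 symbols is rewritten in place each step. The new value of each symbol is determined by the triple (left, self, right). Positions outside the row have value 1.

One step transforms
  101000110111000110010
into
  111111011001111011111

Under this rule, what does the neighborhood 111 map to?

At position 10 the neighborhood is 111; the next row has 0 there.

0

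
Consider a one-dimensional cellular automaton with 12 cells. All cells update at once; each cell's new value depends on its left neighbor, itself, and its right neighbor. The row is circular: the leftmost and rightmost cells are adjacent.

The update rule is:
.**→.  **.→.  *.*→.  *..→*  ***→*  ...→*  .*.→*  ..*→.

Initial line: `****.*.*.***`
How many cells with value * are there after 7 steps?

6

***..*.*..**
**.*.*.**..*
*..*.*...*..
**.*.***.**.
...*..*.....
**.**.******
*......*****
count of *: 6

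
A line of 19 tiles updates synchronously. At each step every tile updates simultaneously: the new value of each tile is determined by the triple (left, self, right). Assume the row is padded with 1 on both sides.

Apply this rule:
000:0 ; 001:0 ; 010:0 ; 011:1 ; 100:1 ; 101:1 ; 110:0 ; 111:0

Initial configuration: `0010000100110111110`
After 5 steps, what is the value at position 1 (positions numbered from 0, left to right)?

1001000010101100001
0100100001011010001
1010010000110101001
0101001000101010101
1010100100010101011
position 1 holds 0

0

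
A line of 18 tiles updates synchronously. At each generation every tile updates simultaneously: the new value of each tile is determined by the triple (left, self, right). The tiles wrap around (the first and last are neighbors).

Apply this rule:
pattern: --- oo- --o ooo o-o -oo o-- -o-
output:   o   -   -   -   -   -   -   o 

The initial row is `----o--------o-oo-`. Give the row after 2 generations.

ooo-o-oooooo-o----
----o--------o-oo-

----o--------o-oo-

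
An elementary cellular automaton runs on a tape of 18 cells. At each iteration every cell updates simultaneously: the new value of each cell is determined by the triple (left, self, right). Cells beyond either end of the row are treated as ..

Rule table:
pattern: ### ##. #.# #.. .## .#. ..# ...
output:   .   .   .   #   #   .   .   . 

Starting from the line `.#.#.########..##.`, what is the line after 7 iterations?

iteration 1: .....#.......#.#.#
iteration 2: ......#...........
iteration 3: .......#..........
iteration 4: ........#.........
iteration 5: .........#........
iteration 6: ..........#.......
iteration 7: ...........#......

...........#......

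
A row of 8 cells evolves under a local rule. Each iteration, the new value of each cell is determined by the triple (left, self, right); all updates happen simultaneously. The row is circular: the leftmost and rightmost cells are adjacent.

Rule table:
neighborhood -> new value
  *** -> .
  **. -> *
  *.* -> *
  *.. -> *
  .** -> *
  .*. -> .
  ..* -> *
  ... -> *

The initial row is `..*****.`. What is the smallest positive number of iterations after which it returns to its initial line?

***...**
..*****.

2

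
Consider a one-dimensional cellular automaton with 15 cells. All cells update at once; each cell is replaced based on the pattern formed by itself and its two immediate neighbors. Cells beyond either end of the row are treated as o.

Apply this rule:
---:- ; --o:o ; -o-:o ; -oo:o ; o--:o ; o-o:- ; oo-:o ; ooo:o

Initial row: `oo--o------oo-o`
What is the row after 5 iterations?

iteration 1: oooooo----ooo-o
iteration 2: ooooooo--oooo-o
iteration 3: ooooooooooooo-o
iteration 4: ooooooooooooo-o  (fixed point — unchanged through iteration 5)

ooooooooooooo-o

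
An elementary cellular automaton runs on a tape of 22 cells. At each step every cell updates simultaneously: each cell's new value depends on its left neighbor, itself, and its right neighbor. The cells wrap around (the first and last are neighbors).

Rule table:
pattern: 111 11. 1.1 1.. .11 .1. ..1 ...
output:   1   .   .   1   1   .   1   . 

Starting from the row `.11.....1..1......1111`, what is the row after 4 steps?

....1.11......1111.11.

.1.1...1.11.1....1111.
1...1.1..1...1..1111.1
.1.1...11.1.1.11111..1
....1.11......1111.11.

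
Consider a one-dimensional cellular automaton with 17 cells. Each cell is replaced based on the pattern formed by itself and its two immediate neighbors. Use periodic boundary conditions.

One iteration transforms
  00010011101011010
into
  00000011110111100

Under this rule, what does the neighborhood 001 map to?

0

At position 2 the neighborhood is 001; the next row has 0 there.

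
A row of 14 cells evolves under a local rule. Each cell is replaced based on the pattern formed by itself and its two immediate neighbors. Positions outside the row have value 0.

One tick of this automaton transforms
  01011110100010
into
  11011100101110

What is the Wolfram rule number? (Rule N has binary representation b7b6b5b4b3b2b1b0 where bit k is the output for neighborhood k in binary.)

position 4: 111 → 1  (bit 7 = 1)
position 6: 110 → 0  (bit 6 = 0)
position 2: 101 → 0  (bit 5 = 0)
position 9: 100 → 0  (bit 4 = 0)
position 3: 011 → 1  (bit 3 = 1)
position 1: 010 → 1  (bit 2 = 1)
position 0: 001 → 1  (bit 1 = 1)
position 10: 000 → 1  (bit 0 = 1)
bits b7..b0 = 10001111 = 143

143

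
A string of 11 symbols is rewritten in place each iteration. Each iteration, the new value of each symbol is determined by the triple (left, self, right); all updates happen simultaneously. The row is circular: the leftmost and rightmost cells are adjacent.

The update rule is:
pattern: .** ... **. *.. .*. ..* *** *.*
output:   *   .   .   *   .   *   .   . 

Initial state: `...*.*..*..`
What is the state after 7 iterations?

..*...**.*.
.*.*.**...*
.....*.*.*.
....*.....*
*..*.*...*.
.**...*.*..
**.*.*...*.

**.*.*...*.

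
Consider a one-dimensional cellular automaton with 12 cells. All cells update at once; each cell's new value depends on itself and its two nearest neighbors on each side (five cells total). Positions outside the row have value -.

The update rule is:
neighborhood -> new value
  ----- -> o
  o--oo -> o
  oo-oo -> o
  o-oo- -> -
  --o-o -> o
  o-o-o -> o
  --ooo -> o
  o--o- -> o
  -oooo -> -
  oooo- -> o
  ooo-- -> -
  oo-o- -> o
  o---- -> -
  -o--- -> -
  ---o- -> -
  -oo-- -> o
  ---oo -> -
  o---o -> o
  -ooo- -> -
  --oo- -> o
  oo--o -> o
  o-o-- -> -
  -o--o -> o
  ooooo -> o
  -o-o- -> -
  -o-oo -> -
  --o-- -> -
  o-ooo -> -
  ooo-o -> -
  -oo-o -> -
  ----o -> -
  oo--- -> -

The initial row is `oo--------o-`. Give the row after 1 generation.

oo--oooo----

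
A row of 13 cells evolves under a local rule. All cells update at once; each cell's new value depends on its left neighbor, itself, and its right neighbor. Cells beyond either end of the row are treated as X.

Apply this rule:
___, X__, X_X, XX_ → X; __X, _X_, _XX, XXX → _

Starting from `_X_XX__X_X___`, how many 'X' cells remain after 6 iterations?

7

X_X_XX__X_XX_
XX_X_XX__X_XX
_XX_X_XX__X__
X_XX_X_XX__X_
XX_XX_X_XX__X
_XX_XX_X_XX__
count of X: 7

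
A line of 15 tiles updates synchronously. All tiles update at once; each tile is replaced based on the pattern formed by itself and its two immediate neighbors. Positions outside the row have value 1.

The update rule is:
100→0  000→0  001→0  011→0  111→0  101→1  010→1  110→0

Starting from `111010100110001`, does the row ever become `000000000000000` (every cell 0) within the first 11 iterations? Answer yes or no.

000111100000000
000000000000000
all cells are 0 at iteration 2

yes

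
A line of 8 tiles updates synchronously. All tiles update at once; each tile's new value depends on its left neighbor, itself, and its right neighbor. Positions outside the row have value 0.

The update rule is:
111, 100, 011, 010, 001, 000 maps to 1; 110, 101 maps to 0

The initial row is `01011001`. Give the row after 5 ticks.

11010111
10010110
11110101
11100101
11011101

11011101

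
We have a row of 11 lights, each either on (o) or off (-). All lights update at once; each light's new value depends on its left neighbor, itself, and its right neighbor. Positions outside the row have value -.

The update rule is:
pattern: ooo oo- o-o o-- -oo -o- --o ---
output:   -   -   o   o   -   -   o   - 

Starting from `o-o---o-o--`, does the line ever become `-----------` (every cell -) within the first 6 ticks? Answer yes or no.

no

-o-o-o-o-o-
o-o-o-o-o-o
-o-o-o-o-o-  (repeats tick 1; period 2)
tick 6: o-o-o-o-o-o
tick 6 is o-o-o-o-o-o, still not uniform -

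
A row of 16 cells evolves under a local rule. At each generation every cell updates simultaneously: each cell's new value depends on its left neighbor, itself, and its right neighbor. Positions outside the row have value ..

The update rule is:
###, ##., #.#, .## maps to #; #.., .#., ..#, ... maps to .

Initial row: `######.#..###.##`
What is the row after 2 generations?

#######...######
#######...######

#######...######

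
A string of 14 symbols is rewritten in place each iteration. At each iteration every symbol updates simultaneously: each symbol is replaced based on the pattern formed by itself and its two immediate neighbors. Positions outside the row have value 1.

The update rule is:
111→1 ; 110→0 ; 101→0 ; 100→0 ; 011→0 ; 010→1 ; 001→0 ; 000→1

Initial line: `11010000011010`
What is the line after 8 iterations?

01010010010010

iteration 1: 10010111000010
iteration 2: 00010010011010
iteration 3: 01010010000010
iteration 4: 01010010111010
iteration 5: 01010010010010
iteration 6: 01010010010010  (fixed point — unchanged through iteration 8)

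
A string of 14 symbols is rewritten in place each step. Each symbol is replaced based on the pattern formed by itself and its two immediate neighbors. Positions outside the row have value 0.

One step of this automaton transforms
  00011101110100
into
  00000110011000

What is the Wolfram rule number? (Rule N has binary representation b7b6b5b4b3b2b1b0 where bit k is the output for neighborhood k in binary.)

position 4: 111 → 0  (bit 7 = 0)
position 5: 110 → 1  (bit 6 = 1)
position 6: 101 → 1  (bit 5 = 1)
position 12: 100 → 0  (bit 4 = 0)
position 3: 011 → 0  (bit 3 = 0)
position 11: 010 → 0  (bit 2 = 0)
position 2: 001 → 0  (bit 1 = 0)
position 0: 000 → 0  (bit 0 = 0)
bits b7..b0 = 01100000 = 96

96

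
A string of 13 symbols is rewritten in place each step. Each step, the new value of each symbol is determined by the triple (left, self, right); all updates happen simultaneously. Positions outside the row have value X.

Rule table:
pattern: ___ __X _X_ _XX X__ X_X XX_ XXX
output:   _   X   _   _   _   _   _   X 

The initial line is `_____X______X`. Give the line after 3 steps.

__X______X__X

____X______X_
___X______X__
__X______X__X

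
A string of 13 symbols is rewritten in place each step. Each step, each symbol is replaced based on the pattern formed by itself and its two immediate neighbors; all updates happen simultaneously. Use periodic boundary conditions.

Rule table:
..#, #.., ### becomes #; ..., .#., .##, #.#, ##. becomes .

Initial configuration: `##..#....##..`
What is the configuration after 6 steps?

..##.#..#..##
##....##.##..
..#..#.....##
##.##.#...#..
.......#.#.##
#.....#......

#.....#......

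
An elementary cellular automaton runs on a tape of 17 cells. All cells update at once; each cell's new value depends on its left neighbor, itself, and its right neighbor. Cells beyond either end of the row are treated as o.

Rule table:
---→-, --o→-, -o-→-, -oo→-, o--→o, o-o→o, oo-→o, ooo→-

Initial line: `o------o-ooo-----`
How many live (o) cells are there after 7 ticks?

7

oo------o--oo----
-oo------o--oo---
o-oo------o--oo--
oo-oo------o--oo-
-oo-oo------o--oo
o-oo-oo------o---
oo-oo-oo------o--
count of o: 7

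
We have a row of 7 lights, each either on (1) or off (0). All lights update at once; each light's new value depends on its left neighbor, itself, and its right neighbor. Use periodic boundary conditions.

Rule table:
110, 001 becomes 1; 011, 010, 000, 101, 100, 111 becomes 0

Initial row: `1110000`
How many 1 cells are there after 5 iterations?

2

0010001
0100010
1000100
0001001
0010010
count of 1: 2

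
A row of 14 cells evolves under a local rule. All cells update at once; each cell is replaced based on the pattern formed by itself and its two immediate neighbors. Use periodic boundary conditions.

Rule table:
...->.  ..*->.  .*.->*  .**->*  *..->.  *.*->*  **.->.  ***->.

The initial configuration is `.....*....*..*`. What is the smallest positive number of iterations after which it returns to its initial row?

.....*....*..*

1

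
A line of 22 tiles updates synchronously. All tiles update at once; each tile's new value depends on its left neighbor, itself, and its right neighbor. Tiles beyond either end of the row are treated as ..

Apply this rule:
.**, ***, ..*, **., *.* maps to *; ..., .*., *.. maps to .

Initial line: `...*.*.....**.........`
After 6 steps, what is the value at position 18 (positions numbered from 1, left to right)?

.

step 1: ..*.*.....***.........
step 2: .*.*.....****.........
step 3: *.*.....*****.........
step 4: .*.....******.........
step 5: *.....*******.........
step 6: .....********.........
position 18 holds .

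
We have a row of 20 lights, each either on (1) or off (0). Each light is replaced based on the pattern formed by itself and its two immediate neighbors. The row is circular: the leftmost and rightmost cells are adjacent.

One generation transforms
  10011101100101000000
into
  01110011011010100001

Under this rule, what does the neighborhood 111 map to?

0

At position 4 the neighborhood is 111; the next row has 0 there.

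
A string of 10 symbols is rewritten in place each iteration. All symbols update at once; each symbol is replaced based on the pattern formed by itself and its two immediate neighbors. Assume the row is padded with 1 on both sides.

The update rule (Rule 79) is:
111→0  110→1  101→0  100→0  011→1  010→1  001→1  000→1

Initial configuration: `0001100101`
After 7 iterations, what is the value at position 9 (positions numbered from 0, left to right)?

1

0111101101
0100101101
0101101101
0101101101  (fixed point — unchanged through iteration 7)
position 9 holds 1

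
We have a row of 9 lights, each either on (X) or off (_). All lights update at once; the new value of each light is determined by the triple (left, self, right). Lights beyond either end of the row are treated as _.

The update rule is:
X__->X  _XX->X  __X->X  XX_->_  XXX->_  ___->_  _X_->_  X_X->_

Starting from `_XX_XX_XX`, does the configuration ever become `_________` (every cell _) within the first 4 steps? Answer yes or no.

no

XX__X__X_
X_XX_XX_X
__X__X___
_X_XX_X__
step 4 is _X_XX_X__, still not uniform _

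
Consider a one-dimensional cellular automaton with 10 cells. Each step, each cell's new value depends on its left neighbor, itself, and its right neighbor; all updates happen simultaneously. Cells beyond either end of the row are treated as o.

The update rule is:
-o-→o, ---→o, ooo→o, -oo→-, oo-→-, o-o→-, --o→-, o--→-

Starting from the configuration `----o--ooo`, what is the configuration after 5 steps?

-oo-o-o-o-

-oo-o---oo
----o-o--o
-oo-o-o---
----o-o-o-
-oo-o-o-o-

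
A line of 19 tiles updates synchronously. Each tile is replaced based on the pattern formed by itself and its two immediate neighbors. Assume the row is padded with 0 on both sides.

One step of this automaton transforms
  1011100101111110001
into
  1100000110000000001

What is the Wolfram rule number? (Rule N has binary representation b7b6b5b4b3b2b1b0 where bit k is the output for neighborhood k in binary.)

36

position 3: 111 → 0  (bit 7 = 0)
position 4: 110 → 0  (bit 6 = 0)
position 1: 101 → 1  (bit 5 = 1)
position 5: 100 → 0  (bit 4 = 0)
position 2: 011 → 0  (bit 3 = 0)
position 0: 010 → 1  (bit 2 = 1)
position 6: 001 → 0  (bit 1 = 0)
position 16: 000 → 0  (bit 0 = 0)
bits b7..b0 = 00100100 = 36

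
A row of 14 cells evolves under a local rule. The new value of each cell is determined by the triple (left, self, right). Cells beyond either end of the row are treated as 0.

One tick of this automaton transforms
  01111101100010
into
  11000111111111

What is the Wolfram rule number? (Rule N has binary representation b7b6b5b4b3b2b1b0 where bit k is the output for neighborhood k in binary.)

position 2: 111 → 0  (bit 7 = 0)
position 5: 110 → 1  (bit 6 = 1)
position 6: 101 → 1  (bit 5 = 1)
position 9: 100 → 1  (bit 4 = 1)
position 1: 011 → 1  (bit 3 = 1)
position 12: 010 → 1  (bit 2 = 1)
position 0: 001 → 1  (bit 1 = 1)
position 10: 000 → 1  (bit 0 = 1)
bits b7..b0 = 01111111 = 127

127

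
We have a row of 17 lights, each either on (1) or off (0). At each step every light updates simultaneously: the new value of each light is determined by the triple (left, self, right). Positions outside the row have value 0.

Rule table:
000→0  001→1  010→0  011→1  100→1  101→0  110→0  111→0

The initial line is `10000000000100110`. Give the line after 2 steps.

10100000010010000

01000000001011101
10100000010010000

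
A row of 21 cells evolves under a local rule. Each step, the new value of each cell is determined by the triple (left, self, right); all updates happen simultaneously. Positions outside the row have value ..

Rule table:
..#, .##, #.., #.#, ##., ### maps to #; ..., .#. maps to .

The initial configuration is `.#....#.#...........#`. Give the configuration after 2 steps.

step 1: #.#..#.#.#.........#.
step 2: .#.##.#.#.#.......#.#

.#.##.#.#.#.......#.#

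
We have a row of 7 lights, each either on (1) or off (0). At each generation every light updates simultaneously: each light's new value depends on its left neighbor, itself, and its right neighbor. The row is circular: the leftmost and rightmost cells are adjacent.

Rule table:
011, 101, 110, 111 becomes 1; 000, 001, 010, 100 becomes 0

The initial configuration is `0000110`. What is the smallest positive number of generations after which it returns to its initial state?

1

generation 1: 0000110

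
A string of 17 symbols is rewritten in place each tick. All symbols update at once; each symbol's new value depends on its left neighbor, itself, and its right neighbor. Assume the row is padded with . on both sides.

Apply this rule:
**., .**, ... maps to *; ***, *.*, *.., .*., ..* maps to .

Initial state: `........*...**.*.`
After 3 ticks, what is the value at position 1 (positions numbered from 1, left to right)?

.

*******...*.**...
*.....*.*...**.**
..***.....*.**.**
position 1 holds .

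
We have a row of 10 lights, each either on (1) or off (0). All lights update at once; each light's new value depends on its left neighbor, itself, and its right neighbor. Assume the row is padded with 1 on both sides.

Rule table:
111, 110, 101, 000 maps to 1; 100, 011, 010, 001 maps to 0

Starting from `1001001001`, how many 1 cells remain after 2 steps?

8

1000000000
1011111110
count of 1: 8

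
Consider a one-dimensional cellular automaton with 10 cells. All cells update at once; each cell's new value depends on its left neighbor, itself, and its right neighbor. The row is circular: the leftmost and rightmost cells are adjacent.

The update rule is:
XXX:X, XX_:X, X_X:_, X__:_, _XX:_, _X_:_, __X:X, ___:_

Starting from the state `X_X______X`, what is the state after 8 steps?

_X________

X_______X_
_______X__
______X___
_____X____
____X_____
___X______
__X_______
_X________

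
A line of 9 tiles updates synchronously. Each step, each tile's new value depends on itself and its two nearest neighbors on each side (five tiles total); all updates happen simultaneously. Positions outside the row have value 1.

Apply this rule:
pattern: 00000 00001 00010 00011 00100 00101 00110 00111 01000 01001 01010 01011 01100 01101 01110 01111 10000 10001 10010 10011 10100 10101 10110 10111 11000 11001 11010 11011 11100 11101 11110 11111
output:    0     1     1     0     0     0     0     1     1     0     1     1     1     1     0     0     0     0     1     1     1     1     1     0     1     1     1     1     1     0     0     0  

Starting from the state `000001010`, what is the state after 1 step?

100110111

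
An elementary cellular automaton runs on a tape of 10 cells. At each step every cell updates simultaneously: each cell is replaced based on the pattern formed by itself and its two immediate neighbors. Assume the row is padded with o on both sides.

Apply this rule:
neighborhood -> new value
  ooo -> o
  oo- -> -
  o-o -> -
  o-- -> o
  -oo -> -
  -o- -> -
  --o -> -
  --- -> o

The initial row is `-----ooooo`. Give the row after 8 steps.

step 1: oooo--oooo
step 2: ooo-o--ooo
step 3: oo---o--oo
step 4: o-oo--o--o
step 5: ----o--o--
step 6: ooo--o--o-
step 7: oo-o--o---
step 8: o---o--oo-

o---o--oo-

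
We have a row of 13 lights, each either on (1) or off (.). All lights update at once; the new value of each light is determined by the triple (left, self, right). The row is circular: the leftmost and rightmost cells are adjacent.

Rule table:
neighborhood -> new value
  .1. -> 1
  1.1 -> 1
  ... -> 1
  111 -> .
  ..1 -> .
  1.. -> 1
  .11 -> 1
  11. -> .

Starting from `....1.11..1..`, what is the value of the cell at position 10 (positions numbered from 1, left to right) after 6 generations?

.

111.111.1.111
...11..1111..
11.1.1.1...11
..11111111.1.
1.1.......111
.11111111.1..
position 10 holds .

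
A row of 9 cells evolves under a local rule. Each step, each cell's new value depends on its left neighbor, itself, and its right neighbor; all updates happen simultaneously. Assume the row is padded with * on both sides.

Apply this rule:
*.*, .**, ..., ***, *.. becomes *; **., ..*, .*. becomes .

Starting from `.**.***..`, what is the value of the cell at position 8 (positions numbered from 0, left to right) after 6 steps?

*

**.***.*.
*.***.*.*
.***.*.**
***.*.***
**.*.****
*.*.*****
position 8 holds *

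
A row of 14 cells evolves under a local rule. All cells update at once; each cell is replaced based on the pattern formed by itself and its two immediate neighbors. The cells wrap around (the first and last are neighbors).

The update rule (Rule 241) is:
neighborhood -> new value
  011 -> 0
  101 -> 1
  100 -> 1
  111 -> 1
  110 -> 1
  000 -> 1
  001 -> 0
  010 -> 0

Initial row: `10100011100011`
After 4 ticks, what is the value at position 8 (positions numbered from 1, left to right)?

1

11011001111001
11101100111100
01110110011110
00111011001111
position 8 holds 1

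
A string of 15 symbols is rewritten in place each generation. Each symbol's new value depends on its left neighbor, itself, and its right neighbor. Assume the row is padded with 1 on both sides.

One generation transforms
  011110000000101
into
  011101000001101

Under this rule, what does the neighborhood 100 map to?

1

At position 5 the neighborhood is 100; the next row has 1 there.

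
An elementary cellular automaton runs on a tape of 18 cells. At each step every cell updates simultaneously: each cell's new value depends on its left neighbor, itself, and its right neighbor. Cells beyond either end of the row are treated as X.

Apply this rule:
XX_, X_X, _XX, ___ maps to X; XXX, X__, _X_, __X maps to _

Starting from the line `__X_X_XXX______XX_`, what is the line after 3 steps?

step 1: ___X_XX_X_XXXX_XXX
step 2: _X__XXXX_XX__XXX__
step 3: X___X__XXXX__X_X__

X___X__XXXX__X_X__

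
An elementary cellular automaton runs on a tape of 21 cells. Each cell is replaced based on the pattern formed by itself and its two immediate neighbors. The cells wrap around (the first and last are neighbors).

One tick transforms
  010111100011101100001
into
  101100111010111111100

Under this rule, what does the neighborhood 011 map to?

1

At position 3 the neighborhood is 011; the next row has 1 there.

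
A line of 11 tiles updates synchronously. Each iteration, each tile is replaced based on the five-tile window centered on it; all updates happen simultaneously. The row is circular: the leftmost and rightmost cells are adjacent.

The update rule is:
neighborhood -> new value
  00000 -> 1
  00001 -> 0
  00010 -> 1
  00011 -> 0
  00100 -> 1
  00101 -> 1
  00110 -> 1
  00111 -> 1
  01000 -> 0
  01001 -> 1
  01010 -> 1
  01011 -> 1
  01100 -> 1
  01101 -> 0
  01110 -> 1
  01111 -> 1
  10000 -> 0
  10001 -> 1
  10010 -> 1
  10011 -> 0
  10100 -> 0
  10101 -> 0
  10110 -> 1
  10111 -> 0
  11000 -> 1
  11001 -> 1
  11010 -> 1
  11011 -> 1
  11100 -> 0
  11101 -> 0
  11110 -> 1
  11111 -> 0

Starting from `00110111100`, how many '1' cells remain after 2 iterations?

7

00101011010
11110110100
count of 1: 7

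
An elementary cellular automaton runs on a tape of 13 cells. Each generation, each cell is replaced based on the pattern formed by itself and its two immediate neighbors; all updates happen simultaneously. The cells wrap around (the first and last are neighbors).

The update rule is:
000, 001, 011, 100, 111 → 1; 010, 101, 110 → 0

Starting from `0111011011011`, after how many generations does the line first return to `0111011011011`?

0110010010010
1101101101101
1001001001001
0110110110111
0100100100110
1011011011101
0010010011001
1101101110110
1001001100100
0110111011011
0100110010010
1011101101101
0011001001001
1110110110110
1100100100100
1011011011011
0010010010011
1101101101110
1001001001100
0110110111011
0100100110010
1011011101101
0010011001001
1101110110110
1001100100100
0111011011011

26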